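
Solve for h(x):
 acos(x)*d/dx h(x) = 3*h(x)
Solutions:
 h(x) = C1*exp(3*Integral(1/acos(x), x))


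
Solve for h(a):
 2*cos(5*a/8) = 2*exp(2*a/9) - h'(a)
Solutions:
 h(a) = C1 + 9*exp(2*a/9) - 16*sin(5*a/8)/5


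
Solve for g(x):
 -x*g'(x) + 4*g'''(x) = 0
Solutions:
 g(x) = C1 + Integral(C2*airyai(2^(1/3)*x/2) + C3*airybi(2^(1/3)*x/2), x)


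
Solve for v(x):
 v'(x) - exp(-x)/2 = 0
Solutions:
 v(x) = C1 - exp(-x)/2


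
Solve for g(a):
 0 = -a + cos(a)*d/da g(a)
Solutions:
 g(a) = C1 + Integral(a/cos(a), a)


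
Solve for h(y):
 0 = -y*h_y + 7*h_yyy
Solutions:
 h(y) = C1 + Integral(C2*airyai(7^(2/3)*y/7) + C3*airybi(7^(2/3)*y/7), y)


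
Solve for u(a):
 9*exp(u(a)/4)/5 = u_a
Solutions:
 u(a) = 4*log(-1/(C1 + 9*a)) + 4*log(20)


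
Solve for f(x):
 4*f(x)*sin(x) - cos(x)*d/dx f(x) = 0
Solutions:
 f(x) = C1/cos(x)^4


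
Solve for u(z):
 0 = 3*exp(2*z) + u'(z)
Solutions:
 u(z) = C1 - 3*exp(2*z)/2


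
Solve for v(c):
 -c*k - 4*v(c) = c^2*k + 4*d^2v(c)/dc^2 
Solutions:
 v(c) = C1*sin(c) + C2*cos(c) - c^2*k/4 - c*k/4 + k/2


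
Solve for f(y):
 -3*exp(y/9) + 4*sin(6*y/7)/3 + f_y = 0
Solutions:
 f(y) = C1 + 27*exp(y/9) + 14*cos(6*y/7)/9


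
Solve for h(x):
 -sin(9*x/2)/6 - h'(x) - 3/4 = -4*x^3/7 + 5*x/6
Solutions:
 h(x) = C1 + x^4/7 - 5*x^2/12 - 3*x/4 + cos(9*x/2)/27


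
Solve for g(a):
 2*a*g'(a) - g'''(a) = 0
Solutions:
 g(a) = C1 + Integral(C2*airyai(2^(1/3)*a) + C3*airybi(2^(1/3)*a), a)


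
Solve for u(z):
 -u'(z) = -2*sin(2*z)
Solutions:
 u(z) = C1 - cos(2*z)


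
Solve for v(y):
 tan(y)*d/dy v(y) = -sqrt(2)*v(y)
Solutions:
 v(y) = C1/sin(y)^(sqrt(2))


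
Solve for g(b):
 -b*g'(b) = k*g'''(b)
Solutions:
 g(b) = C1 + Integral(C2*airyai(b*(-1/k)^(1/3)) + C3*airybi(b*(-1/k)^(1/3)), b)


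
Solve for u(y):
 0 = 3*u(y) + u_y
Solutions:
 u(y) = C1*exp(-3*y)


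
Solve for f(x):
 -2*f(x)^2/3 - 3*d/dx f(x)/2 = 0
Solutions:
 f(x) = 9/(C1 + 4*x)


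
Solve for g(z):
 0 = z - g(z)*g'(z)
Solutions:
 g(z) = -sqrt(C1 + z^2)
 g(z) = sqrt(C1 + z^2)


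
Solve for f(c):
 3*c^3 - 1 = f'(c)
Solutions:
 f(c) = C1 + 3*c^4/4 - c


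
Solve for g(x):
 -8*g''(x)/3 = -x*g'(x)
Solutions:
 g(x) = C1 + C2*erfi(sqrt(3)*x/4)


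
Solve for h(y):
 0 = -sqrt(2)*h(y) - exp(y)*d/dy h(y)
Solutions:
 h(y) = C1*exp(sqrt(2)*exp(-y))


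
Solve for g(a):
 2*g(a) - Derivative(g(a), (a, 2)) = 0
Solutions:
 g(a) = C1*exp(-sqrt(2)*a) + C2*exp(sqrt(2)*a)


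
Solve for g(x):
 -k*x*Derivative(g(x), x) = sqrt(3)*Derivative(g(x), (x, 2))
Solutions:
 g(x) = Piecewise((-sqrt(2)*3^(1/4)*sqrt(pi)*C1*erf(sqrt(2)*3^(3/4)*sqrt(k)*x/6)/(2*sqrt(k)) - C2, (k > 0) | (k < 0)), (-C1*x - C2, True))


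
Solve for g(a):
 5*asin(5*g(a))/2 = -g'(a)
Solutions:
 Integral(1/asin(5*_y), (_y, g(a))) = C1 - 5*a/2


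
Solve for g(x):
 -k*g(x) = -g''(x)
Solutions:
 g(x) = C1*exp(-sqrt(k)*x) + C2*exp(sqrt(k)*x)


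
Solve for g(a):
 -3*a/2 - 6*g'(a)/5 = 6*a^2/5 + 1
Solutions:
 g(a) = C1 - a^3/3 - 5*a^2/8 - 5*a/6


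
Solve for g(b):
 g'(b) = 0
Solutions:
 g(b) = C1


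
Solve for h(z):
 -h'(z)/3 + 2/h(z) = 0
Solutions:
 h(z) = -sqrt(C1 + 12*z)
 h(z) = sqrt(C1 + 12*z)


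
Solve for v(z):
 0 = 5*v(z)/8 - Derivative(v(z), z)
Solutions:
 v(z) = C1*exp(5*z/8)


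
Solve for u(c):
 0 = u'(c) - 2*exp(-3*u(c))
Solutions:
 u(c) = log(C1 + 6*c)/3
 u(c) = log((-3^(1/3) - 3^(5/6)*I)*(C1 + 2*c)^(1/3)/2)
 u(c) = log((-3^(1/3) + 3^(5/6)*I)*(C1 + 2*c)^(1/3)/2)


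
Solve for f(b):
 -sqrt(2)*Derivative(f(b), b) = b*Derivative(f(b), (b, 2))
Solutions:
 f(b) = C1 + C2*b^(1 - sqrt(2))


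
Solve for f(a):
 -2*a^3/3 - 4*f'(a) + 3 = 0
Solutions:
 f(a) = C1 - a^4/24 + 3*a/4


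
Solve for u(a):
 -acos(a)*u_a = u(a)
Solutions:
 u(a) = C1*exp(-Integral(1/acos(a), a))


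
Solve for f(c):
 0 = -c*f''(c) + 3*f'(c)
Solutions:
 f(c) = C1 + C2*c^4


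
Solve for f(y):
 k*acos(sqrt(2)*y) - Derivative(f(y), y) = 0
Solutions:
 f(y) = C1 + k*(y*acos(sqrt(2)*y) - sqrt(2)*sqrt(1 - 2*y^2)/2)


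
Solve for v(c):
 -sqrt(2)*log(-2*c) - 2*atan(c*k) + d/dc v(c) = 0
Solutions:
 v(c) = C1 + sqrt(2)*c*(log(-c) - 1) + sqrt(2)*c*log(2) + 2*Piecewise((c*atan(c*k) - log(c^2*k^2 + 1)/(2*k), Ne(k, 0)), (0, True))


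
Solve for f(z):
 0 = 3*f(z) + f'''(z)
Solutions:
 f(z) = C3*exp(-3^(1/3)*z) + (C1*sin(3^(5/6)*z/2) + C2*cos(3^(5/6)*z/2))*exp(3^(1/3)*z/2)


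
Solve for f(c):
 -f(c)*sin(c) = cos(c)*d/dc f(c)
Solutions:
 f(c) = C1*cos(c)


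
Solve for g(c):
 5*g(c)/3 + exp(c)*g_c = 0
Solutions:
 g(c) = C1*exp(5*exp(-c)/3)


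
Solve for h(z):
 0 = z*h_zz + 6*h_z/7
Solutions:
 h(z) = C1 + C2*z^(1/7)


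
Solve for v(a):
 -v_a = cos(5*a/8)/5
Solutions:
 v(a) = C1 - 8*sin(5*a/8)/25


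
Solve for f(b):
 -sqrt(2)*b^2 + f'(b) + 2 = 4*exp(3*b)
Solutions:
 f(b) = C1 + sqrt(2)*b^3/3 - 2*b + 4*exp(3*b)/3


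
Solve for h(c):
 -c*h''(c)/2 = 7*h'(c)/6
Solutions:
 h(c) = C1 + C2/c^(4/3)


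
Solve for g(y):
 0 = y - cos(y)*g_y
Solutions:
 g(y) = C1 + Integral(y/cos(y), y)


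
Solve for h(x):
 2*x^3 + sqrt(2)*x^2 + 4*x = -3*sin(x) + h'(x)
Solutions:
 h(x) = C1 + x^4/2 + sqrt(2)*x^3/3 + 2*x^2 - 3*cos(x)


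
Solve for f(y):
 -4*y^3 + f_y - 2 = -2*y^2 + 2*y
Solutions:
 f(y) = C1 + y^4 - 2*y^3/3 + y^2 + 2*y


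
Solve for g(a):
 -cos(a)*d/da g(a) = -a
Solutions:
 g(a) = C1 + Integral(a/cos(a), a)


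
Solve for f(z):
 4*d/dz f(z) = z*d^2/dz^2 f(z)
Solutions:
 f(z) = C1 + C2*z^5


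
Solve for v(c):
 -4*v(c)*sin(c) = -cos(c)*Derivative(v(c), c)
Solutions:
 v(c) = C1/cos(c)^4


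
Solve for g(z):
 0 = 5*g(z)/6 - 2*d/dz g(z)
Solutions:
 g(z) = C1*exp(5*z/12)


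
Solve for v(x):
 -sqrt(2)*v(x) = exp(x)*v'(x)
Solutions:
 v(x) = C1*exp(sqrt(2)*exp(-x))


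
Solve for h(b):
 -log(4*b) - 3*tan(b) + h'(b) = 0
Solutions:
 h(b) = C1 + b*log(b) - b + 2*b*log(2) - 3*log(cos(b))


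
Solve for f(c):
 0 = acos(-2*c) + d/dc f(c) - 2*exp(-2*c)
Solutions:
 f(c) = C1 - c*acos(-2*c) - sqrt(1 - 4*c^2)/2 - exp(-2*c)


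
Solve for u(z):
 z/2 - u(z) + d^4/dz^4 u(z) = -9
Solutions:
 u(z) = C1*exp(-z) + C2*exp(z) + C3*sin(z) + C4*cos(z) + z/2 + 9


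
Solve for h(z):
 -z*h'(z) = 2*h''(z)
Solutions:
 h(z) = C1 + C2*erf(z/2)


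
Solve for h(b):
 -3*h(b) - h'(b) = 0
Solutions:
 h(b) = C1*exp(-3*b)


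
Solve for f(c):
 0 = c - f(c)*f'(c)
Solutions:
 f(c) = -sqrt(C1 + c^2)
 f(c) = sqrt(C1 + c^2)


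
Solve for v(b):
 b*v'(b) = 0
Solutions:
 v(b) = C1


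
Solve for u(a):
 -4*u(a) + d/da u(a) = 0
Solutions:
 u(a) = C1*exp(4*a)


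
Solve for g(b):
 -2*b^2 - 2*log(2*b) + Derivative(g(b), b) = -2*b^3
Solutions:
 g(b) = C1 - b^4/2 + 2*b^3/3 + 2*b*log(b) - 2*b + b*log(4)


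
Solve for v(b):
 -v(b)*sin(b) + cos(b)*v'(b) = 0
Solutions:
 v(b) = C1/cos(b)


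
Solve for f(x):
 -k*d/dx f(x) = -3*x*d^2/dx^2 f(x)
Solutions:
 f(x) = C1 + x^(re(k)/3 + 1)*(C2*sin(log(x)*Abs(im(k))/3) + C3*cos(log(x)*im(k)/3))


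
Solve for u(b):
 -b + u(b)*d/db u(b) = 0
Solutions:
 u(b) = -sqrt(C1 + b^2)
 u(b) = sqrt(C1 + b^2)


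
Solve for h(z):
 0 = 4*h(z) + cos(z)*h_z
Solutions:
 h(z) = C1*(sin(z)^2 - 2*sin(z) + 1)/(sin(z)^2 + 2*sin(z) + 1)


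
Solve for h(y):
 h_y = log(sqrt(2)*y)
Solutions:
 h(y) = C1 + y*log(y) - y + y*log(2)/2


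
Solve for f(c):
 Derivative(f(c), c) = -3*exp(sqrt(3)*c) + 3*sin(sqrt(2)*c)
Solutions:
 f(c) = C1 - sqrt(3)*exp(sqrt(3)*c) - 3*sqrt(2)*cos(sqrt(2)*c)/2


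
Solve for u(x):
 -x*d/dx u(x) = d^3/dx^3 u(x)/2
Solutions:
 u(x) = C1 + Integral(C2*airyai(-2^(1/3)*x) + C3*airybi(-2^(1/3)*x), x)


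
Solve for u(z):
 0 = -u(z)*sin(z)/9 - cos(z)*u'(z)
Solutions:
 u(z) = C1*cos(z)^(1/9)


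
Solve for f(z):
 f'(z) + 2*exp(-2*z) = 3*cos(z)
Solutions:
 f(z) = C1 + 3*sin(z) + exp(-2*z)


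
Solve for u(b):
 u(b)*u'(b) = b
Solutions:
 u(b) = -sqrt(C1 + b^2)
 u(b) = sqrt(C1 + b^2)


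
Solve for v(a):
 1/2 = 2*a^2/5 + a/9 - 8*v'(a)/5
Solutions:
 v(a) = C1 + a^3/12 + 5*a^2/144 - 5*a/16


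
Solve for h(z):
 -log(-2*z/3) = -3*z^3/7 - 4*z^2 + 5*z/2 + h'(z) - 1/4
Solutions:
 h(z) = C1 + 3*z^4/28 + 4*z^3/3 - 5*z^2/4 - z*log(-z) + z*(-log(2) + log(3) + 5/4)


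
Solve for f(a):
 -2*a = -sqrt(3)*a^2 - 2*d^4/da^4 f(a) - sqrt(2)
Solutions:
 f(a) = C1 + C2*a + C3*a^2 + C4*a^3 - sqrt(3)*a^6/720 + a^5/120 - sqrt(2)*a^4/48


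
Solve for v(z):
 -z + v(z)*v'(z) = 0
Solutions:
 v(z) = -sqrt(C1 + z^2)
 v(z) = sqrt(C1 + z^2)


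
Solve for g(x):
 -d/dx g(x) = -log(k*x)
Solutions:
 g(x) = C1 + x*log(k*x) - x


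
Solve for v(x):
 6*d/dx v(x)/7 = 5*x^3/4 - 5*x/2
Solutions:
 v(x) = C1 + 35*x^4/96 - 35*x^2/24


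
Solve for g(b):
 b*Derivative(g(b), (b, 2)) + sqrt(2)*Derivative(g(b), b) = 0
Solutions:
 g(b) = C1 + C2*b^(1 - sqrt(2))


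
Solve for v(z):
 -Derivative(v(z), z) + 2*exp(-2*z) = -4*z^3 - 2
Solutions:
 v(z) = C1 + z^4 + 2*z - exp(-2*z)


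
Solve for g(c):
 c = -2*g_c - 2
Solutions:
 g(c) = C1 - c^2/4 - c


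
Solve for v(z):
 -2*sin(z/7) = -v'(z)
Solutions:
 v(z) = C1 - 14*cos(z/7)


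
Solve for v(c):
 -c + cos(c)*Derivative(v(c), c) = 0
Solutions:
 v(c) = C1 + Integral(c/cos(c), c)


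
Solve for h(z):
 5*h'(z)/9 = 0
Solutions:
 h(z) = C1


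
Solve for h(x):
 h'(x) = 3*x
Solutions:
 h(x) = C1 + 3*x^2/2


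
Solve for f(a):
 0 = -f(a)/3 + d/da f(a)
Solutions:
 f(a) = C1*exp(a/3)


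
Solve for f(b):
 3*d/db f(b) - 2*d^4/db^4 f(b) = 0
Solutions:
 f(b) = C1 + C4*exp(2^(2/3)*3^(1/3)*b/2) + (C2*sin(2^(2/3)*3^(5/6)*b/4) + C3*cos(2^(2/3)*3^(5/6)*b/4))*exp(-2^(2/3)*3^(1/3)*b/4)


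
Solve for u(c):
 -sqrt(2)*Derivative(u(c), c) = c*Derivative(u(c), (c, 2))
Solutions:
 u(c) = C1 + C2*c^(1 - sqrt(2))


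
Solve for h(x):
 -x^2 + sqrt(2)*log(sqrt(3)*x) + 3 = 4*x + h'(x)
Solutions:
 h(x) = C1 - x^3/3 - 2*x^2 + sqrt(2)*x*log(x) - sqrt(2)*x + sqrt(2)*x*log(3)/2 + 3*x


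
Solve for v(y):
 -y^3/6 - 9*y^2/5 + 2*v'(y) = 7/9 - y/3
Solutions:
 v(y) = C1 + y^4/48 + 3*y^3/10 - y^2/12 + 7*y/18


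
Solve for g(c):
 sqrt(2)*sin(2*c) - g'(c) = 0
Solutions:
 g(c) = C1 - sqrt(2)*cos(2*c)/2


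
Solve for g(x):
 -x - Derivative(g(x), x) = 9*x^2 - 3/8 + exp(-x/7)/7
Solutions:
 g(x) = C1 - 3*x^3 - x^2/2 + 3*x/8 + exp(-x/7)


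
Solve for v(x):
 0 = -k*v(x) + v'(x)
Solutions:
 v(x) = C1*exp(k*x)


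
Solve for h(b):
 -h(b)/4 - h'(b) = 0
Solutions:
 h(b) = C1*exp(-b/4)


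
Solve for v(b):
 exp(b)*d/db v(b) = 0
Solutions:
 v(b) = C1


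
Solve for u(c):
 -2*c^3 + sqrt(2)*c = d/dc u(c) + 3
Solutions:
 u(c) = C1 - c^4/2 + sqrt(2)*c^2/2 - 3*c


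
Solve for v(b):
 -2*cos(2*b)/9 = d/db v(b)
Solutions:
 v(b) = C1 - sin(2*b)/9


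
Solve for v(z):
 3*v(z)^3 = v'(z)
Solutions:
 v(z) = -sqrt(2)*sqrt(-1/(C1 + 3*z))/2
 v(z) = sqrt(2)*sqrt(-1/(C1 + 3*z))/2


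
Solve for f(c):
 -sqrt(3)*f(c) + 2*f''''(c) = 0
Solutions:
 f(c) = C1*exp(-2^(3/4)*3^(1/8)*c/2) + C2*exp(2^(3/4)*3^(1/8)*c/2) + C3*sin(2^(3/4)*3^(1/8)*c/2) + C4*cos(2^(3/4)*3^(1/8)*c/2)


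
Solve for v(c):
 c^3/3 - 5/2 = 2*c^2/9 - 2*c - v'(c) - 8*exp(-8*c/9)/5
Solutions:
 v(c) = C1 - c^4/12 + 2*c^3/27 - c^2 + 5*c/2 + 9*exp(-8*c/9)/5


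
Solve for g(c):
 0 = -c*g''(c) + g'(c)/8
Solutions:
 g(c) = C1 + C2*c^(9/8)


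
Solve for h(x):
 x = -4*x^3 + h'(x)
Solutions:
 h(x) = C1 + x^4 + x^2/2


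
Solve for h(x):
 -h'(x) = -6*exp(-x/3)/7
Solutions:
 h(x) = C1 - 18*exp(-x/3)/7


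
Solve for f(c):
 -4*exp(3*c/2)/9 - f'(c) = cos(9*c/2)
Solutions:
 f(c) = C1 - 8*exp(3*c/2)/27 - 2*sin(9*c/2)/9


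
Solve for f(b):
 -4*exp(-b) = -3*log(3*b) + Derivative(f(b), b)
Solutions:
 f(b) = C1 + 3*b*log(b) + 3*b*(-1 + log(3)) + 4*exp(-b)


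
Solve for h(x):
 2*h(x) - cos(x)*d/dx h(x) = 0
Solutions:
 h(x) = C1*(sin(x) + 1)/(sin(x) - 1)


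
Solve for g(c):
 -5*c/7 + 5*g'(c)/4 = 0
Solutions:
 g(c) = C1 + 2*c^2/7


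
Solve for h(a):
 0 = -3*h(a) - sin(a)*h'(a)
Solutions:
 h(a) = C1*(cos(a) + 1)^(3/2)/(cos(a) - 1)^(3/2)


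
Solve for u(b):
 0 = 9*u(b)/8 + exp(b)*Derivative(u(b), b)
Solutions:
 u(b) = C1*exp(9*exp(-b)/8)


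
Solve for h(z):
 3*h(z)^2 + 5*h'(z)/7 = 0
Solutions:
 h(z) = 5/(C1 + 21*z)


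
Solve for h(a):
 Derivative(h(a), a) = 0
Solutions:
 h(a) = C1


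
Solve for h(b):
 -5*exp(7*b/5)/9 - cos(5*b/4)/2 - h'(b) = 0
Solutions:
 h(b) = C1 - 25*exp(7*b/5)/63 - 2*sin(5*b/4)/5


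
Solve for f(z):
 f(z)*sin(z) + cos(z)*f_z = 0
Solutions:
 f(z) = C1*cos(z)


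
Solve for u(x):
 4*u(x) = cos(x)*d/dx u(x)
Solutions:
 u(x) = C1*(sin(x)^2 + 2*sin(x) + 1)/(sin(x)^2 - 2*sin(x) + 1)


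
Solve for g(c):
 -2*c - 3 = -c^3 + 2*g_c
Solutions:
 g(c) = C1 + c^4/8 - c^2/2 - 3*c/2


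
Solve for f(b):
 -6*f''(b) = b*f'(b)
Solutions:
 f(b) = C1 + C2*erf(sqrt(3)*b/6)


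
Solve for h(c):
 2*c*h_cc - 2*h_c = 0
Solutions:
 h(c) = C1 + C2*c^2


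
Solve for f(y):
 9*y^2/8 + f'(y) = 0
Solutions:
 f(y) = C1 - 3*y^3/8


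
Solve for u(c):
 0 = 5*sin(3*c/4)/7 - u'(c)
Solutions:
 u(c) = C1 - 20*cos(3*c/4)/21


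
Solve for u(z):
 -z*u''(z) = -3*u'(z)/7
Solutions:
 u(z) = C1 + C2*z^(10/7)


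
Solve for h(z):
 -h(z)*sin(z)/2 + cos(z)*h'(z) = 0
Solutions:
 h(z) = C1/sqrt(cos(z))


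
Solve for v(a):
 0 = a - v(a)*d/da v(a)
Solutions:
 v(a) = -sqrt(C1 + a^2)
 v(a) = sqrt(C1 + a^2)


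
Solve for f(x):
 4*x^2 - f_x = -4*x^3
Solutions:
 f(x) = C1 + x^4 + 4*x^3/3


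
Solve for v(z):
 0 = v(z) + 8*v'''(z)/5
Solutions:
 v(z) = C3*exp(-5^(1/3)*z/2) + (C1*sin(sqrt(3)*5^(1/3)*z/4) + C2*cos(sqrt(3)*5^(1/3)*z/4))*exp(5^(1/3)*z/4)


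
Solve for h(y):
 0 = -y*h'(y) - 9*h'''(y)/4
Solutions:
 h(y) = C1 + Integral(C2*airyai(-2^(2/3)*3^(1/3)*y/3) + C3*airybi(-2^(2/3)*3^(1/3)*y/3), y)


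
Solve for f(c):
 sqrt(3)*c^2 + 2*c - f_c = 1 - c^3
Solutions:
 f(c) = C1 + c^4/4 + sqrt(3)*c^3/3 + c^2 - c


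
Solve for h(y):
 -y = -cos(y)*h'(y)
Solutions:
 h(y) = C1 + Integral(y/cos(y), y)


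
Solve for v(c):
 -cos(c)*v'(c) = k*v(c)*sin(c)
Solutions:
 v(c) = C1*exp(k*log(cos(c)))


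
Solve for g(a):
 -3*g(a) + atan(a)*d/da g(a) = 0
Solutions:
 g(a) = C1*exp(3*Integral(1/atan(a), a))


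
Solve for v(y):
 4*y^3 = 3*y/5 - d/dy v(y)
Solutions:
 v(y) = C1 - y^4 + 3*y^2/10


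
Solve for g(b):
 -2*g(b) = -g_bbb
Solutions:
 g(b) = C3*exp(2^(1/3)*b) + (C1*sin(2^(1/3)*sqrt(3)*b/2) + C2*cos(2^(1/3)*sqrt(3)*b/2))*exp(-2^(1/3)*b/2)


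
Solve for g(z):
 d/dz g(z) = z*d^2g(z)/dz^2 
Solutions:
 g(z) = C1 + C2*z^2


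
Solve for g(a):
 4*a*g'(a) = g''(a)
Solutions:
 g(a) = C1 + C2*erfi(sqrt(2)*a)


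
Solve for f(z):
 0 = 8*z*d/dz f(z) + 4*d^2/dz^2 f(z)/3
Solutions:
 f(z) = C1 + C2*erf(sqrt(3)*z)


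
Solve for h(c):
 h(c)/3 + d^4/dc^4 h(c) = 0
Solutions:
 h(c) = (C1*sin(sqrt(2)*3^(3/4)*c/6) + C2*cos(sqrt(2)*3^(3/4)*c/6))*exp(-sqrt(2)*3^(3/4)*c/6) + (C3*sin(sqrt(2)*3^(3/4)*c/6) + C4*cos(sqrt(2)*3^(3/4)*c/6))*exp(sqrt(2)*3^(3/4)*c/6)


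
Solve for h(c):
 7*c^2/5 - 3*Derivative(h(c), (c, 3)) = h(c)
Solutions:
 h(c) = C3*exp(-3^(2/3)*c/3) + 7*c^2/5 + (C1*sin(3^(1/6)*c/2) + C2*cos(3^(1/6)*c/2))*exp(3^(2/3)*c/6)


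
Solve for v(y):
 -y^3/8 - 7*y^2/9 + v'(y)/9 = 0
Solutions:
 v(y) = C1 + 9*y^4/32 + 7*y^3/3


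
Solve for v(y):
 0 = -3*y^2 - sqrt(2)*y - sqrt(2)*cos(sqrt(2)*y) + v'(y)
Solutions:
 v(y) = C1 + y^3 + sqrt(2)*y^2/2 + sin(sqrt(2)*y)


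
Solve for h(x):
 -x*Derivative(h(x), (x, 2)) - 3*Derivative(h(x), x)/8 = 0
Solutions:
 h(x) = C1 + C2*x^(5/8)


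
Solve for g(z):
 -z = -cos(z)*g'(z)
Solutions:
 g(z) = C1 + Integral(z/cos(z), z)


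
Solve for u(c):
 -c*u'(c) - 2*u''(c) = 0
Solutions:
 u(c) = C1 + C2*erf(c/2)


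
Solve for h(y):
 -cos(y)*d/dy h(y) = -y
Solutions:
 h(y) = C1 + Integral(y/cos(y), y)


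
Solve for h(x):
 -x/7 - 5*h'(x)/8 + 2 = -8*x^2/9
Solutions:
 h(x) = C1 + 64*x^3/135 - 4*x^2/35 + 16*x/5


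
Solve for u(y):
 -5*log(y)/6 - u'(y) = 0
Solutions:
 u(y) = C1 - 5*y*log(y)/6 + 5*y/6


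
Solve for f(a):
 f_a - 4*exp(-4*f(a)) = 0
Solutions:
 f(a) = log(-I*(C1 + 16*a)^(1/4))
 f(a) = log(I*(C1 + 16*a)^(1/4))
 f(a) = log(-(C1 + 16*a)^(1/4))
 f(a) = log(C1 + 16*a)/4


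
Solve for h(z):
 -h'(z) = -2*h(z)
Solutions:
 h(z) = C1*exp(2*z)


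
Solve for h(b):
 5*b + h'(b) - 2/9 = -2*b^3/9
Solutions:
 h(b) = C1 - b^4/18 - 5*b^2/2 + 2*b/9


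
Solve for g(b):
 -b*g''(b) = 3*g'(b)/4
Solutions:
 g(b) = C1 + C2*b^(1/4)


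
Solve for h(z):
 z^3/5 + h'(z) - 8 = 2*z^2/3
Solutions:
 h(z) = C1 - z^4/20 + 2*z^3/9 + 8*z


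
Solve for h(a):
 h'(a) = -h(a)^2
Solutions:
 h(a) = 1/(C1 + a)


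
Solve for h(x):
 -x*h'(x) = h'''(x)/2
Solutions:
 h(x) = C1 + Integral(C2*airyai(-2^(1/3)*x) + C3*airybi(-2^(1/3)*x), x)


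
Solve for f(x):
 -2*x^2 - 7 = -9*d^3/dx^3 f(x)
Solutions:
 f(x) = C1 + C2*x + C3*x^2 + x^5/270 + 7*x^3/54


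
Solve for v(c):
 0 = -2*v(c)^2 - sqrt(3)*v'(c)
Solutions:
 v(c) = 3/(C1 + 2*sqrt(3)*c)


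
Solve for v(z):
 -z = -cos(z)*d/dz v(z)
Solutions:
 v(z) = C1 + Integral(z/cos(z), z)


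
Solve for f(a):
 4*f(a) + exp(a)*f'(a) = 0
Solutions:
 f(a) = C1*exp(4*exp(-a))


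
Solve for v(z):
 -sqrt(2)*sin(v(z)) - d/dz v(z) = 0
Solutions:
 v(z) = -acos((-C1 - exp(2*sqrt(2)*z))/(C1 - exp(2*sqrt(2)*z))) + 2*pi
 v(z) = acos((-C1 - exp(2*sqrt(2)*z))/(C1 - exp(2*sqrt(2)*z)))


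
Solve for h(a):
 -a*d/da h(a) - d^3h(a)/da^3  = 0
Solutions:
 h(a) = C1 + Integral(C2*airyai(-a) + C3*airybi(-a), a)


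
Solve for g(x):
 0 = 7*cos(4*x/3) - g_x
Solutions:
 g(x) = C1 + 21*sin(4*x/3)/4


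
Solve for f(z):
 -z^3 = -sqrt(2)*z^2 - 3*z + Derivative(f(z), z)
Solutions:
 f(z) = C1 - z^4/4 + sqrt(2)*z^3/3 + 3*z^2/2


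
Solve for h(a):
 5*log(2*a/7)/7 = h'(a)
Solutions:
 h(a) = C1 + 5*a*log(a)/7 - 5*a*log(7)/7 - 5*a/7 + 5*a*log(2)/7


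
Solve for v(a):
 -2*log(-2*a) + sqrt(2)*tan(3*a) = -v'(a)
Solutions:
 v(a) = C1 + 2*a*log(-a) - 2*a + 2*a*log(2) + sqrt(2)*log(cos(3*a))/3


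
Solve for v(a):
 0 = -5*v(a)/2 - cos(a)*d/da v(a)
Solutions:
 v(a) = C1*(sin(a) - 1)^(5/4)/(sin(a) + 1)^(5/4)


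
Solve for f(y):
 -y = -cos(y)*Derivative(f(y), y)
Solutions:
 f(y) = C1 + Integral(y/cos(y), y)


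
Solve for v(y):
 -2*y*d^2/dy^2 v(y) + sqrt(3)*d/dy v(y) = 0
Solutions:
 v(y) = C1 + C2*y^(sqrt(3)/2 + 1)


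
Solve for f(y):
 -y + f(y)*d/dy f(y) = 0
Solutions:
 f(y) = -sqrt(C1 + y^2)
 f(y) = sqrt(C1 + y^2)


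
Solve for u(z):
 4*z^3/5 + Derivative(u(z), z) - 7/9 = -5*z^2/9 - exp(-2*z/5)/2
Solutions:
 u(z) = C1 - z^4/5 - 5*z^3/27 + 7*z/9 + 5*exp(-2*z/5)/4


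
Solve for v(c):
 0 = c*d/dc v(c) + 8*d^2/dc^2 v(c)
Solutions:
 v(c) = C1 + C2*erf(c/4)


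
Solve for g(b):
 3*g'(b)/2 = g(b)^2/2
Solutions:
 g(b) = -3/(C1 + b)


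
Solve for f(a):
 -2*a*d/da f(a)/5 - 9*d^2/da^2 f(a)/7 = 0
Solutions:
 f(a) = C1 + C2*erf(sqrt(35)*a/15)


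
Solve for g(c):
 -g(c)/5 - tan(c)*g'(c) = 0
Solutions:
 g(c) = C1/sin(c)^(1/5)


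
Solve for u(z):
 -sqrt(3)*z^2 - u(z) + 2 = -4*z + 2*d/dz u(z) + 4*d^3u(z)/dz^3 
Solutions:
 u(z) = C1*exp(-3^(1/3)*z*(-(9 + sqrt(105))^(1/3) + 2*3^(1/3)/(9 + sqrt(105))^(1/3))/12)*sin(3^(1/6)*z*(6/(9 + sqrt(105))^(1/3) + 3^(2/3)*(9 + sqrt(105))^(1/3))/12) + C2*exp(-3^(1/3)*z*(-(9 + sqrt(105))^(1/3) + 2*3^(1/3)/(9 + sqrt(105))^(1/3))/12)*cos(3^(1/6)*z*(6/(9 + sqrt(105))^(1/3) + 3^(2/3)*(9 + sqrt(105))^(1/3))/12) + C3*exp(3^(1/3)*z*(-(9 + sqrt(105))^(1/3) + 2*3^(1/3)/(9 + sqrt(105))^(1/3))/6) - sqrt(3)*z^2 + 4*z + 4*sqrt(3)*z - 8*sqrt(3) - 6


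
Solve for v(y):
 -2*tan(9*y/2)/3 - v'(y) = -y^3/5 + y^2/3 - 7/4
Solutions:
 v(y) = C1 + y^4/20 - y^3/9 + 7*y/4 + 4*log(cos(9*y/2))/27


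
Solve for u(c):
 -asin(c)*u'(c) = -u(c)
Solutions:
 u(c) = C1*exp(Integral(1/asin(c), c))


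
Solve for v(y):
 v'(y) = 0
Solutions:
 v(y) = C1


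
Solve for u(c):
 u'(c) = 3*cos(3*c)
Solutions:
 u(c) = C1 + sin(3*c)


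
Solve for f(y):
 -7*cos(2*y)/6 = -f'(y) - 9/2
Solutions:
 f(y) = C1 - 9*y/2 + 7*sin(2*y)/12


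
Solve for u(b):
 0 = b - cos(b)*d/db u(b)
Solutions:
 u(b) = C1 + Integral(b/cos(b), b)


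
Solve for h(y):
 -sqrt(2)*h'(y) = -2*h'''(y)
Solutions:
 h(y) = C1 + C2*exp(-2^(3/4)*y/2) + C3*exp(2^(3/4)*y/2)


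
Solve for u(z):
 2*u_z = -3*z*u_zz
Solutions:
 u(z) = C1 + C2*z^(1/3)


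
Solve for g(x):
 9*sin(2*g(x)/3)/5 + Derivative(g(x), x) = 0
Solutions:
 9*x/5 + 3*log(cos(2*g(x)/3) - 1)/4 - 3*log(cos(2*g(x)/3) + 1)/4 = C1


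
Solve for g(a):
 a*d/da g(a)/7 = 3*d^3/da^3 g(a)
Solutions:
 g(a) = C1 + Integral(C2*airyai(21^(2/3)*a/21) + C3*airybi(21^(2/3)*a/21), a)


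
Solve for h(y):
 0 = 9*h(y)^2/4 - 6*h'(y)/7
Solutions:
 h(y) = -8/(C1 + 21*y)


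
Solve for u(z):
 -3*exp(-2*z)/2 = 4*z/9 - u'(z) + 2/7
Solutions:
 u(z) = C1 + 2*z^2/9 + 2*z/7 - 3*exp(-2*z)/4


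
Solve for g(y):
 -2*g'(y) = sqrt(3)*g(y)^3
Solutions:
 g(y) = -sqrt(-1/(C1 - sqrt(3)*y))
 g(y) = sqrt(-1/(C1 - sqrt(3)*y))


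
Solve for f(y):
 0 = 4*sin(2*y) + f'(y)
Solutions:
 f(y) = C1 + 2*cos(2*y)


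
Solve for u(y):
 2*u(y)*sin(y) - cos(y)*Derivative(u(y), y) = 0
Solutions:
 u(y) = C1/cos(y)^2


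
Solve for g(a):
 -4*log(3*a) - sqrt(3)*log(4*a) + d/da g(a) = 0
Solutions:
 g(a) = C1 + sqrt(3)*a*log(a) + 4*a*log(a) - 4*a - sqrt(3)*a + a*log(81*2^(2*sqrt(3)))


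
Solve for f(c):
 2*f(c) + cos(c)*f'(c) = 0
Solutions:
 f(c) = C1*(sin(c) - 1)/(sin(c) + 1)


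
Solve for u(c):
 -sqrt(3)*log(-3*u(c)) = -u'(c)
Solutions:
 -sqrt(3)*Integral(1/(log(-_y) + log(3)), (_y, u(c)))/3 = C1 - c


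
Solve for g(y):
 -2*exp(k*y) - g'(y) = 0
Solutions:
 g(y) = C1 - 2*exp(k*y)/k


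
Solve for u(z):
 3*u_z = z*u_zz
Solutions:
 u(z) = C1 + C2*z^4


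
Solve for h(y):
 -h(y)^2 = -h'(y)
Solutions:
 h(y) = -1/(C1 + y)


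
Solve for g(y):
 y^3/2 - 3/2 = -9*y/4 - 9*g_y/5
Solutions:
 g(y) = C1 - 5*y^4/72 - 5*y^2/8 + 5*y/6


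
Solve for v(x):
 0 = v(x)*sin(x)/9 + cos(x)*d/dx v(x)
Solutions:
 v(x) = C1*cos(x)^(1/9)


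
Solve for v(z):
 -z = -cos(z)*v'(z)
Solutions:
 v(z) = C1 + Integral(z/cos(z), z)


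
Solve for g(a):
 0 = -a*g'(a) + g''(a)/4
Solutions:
 g(a) = C1 + C2*erfi(sqrt(2)*a)


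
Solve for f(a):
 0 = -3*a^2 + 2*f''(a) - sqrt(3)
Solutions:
 f(a) = C1 + C2*a + a^4/8 + sqrt(3)*a^2/4


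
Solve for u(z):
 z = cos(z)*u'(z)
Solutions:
 u(z) = C1 + Integral(z/cos(z), z)


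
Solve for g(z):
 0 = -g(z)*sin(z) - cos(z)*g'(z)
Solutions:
 g(z) = C1*cos(z)


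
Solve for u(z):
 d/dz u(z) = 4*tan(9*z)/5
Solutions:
 u(z) = C1 - 4*log(cos(9*z))/45


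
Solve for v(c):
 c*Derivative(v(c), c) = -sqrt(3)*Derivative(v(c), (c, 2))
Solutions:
 v(c) = C1 + C2*erf(sqrt(2)*3^(3/4)*c/6)


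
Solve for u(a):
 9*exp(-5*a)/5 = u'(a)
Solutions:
 u(a) = C1 - 9*exp(-5*a)/25


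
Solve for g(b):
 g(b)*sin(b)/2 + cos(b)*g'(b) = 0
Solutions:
 g(b) = C1*sqrt(cos(b))


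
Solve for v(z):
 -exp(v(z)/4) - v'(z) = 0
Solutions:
 v(z) = 4*log(1/(C1 + z)) + 8*log(2)


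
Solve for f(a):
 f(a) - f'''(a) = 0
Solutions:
 f(a) = C3*exp(a) + (C1*sin(sqrt(3)*a/2) + C2*cos(sqrt(3)*a/2))*exp(-a/2)


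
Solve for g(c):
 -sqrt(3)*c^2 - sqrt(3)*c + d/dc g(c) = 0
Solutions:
 g(c) = C1 + sqrt(3)*c^3/3 + sqrt(3)*c^2/2


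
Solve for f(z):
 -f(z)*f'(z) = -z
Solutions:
 f(z) = -sqrt(C1 + z^2)
 f(z) = sqrt(C1 + z^2)


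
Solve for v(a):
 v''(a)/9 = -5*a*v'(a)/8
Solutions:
 v(a) = C1 + C2*erf(3*sqrt(5)*a/4)


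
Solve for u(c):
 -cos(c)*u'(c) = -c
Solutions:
 u(c) = C1 + Integral(c/cos(c), c)


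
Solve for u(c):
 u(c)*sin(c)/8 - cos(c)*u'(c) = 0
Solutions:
 u(c) = C1/cos(c)^(1/8)


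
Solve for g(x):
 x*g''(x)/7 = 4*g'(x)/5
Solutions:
 g(x) = C1 + C2*x^(33/5)


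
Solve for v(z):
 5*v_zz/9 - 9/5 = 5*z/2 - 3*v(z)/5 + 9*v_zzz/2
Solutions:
 v(z) = C1*exp(z*(-5^(2/3)*(2187*sqrt(4792969) + 4787969)^(1/3) - 500*5^(1/3)/(2187*sqrt(4792969) + 4787969)^(1/3) + 100)/2430)*sin(sqrt(3)*5^(1/3)*z*(-5^(1/3)*(2187*sqrt(4792969) + 4787969)^(1/3) + 500/(2187*sqrt(4792969) + 4787969)^(1/3))/2430) + C2*exp(z*(-5^(2/3)*(2187*sqrt(4792969) + 4787969)^(1/3) - 500*5^(1/3)/(2187*sqrt(4792969) + 4787969)^(1/3) + 100)/2430)*cos(sqrt(3)*5^(1/3)*z*(-5^(1/3)*(2187*sqrt(4792969) + 4787969)^(1/3) + 500/(2187*sqrt(4792969) + 4787969)^(1/3))/2430) + C3*exp(z*(500*5^(1/3)/(2187*sqrt(4792969) + 4787969)^(1/3) + 50 + 5^(2/3)*(2187*sqrt(4792969) + 4787969)^(1/3))/1215) + 25*z/6 + 3


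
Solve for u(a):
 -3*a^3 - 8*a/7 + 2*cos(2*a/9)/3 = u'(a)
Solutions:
 u(a) = C1 - 3*a^4/4 - 4*a^2/7 + 3*sin(2*a/9)


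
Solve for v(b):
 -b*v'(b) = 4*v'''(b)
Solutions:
 v(b) = C1 + Integral(C2*airyai(-2^(1/3)*b/2) + C3*airybi(-2^(1/3)*b/2), b)


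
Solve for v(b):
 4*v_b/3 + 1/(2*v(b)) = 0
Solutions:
 v(b) = -sqrt(C1 - 3*b)/2
 v(b) = sqrt(C1 - 3*b)/2


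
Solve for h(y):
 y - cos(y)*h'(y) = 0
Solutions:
 h(y) = C1 + Integral(y/cos(y), y)


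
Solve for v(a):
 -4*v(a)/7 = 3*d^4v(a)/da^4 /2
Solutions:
 v(a) = (C1*sin(2^(1/4)*21^(3/4)*a/21) + C2*cos(2^(1/4)*21^(3/4)*a/21))*exp(-2^(1/4)*21^(3/4)*a/21) + (C3*sin(2^(1/4)*21^(3/4)*a/21) + C4*cos(2^(1/4)*21^(3/4)*a/21))*exp(2^(1/4)*21^(3/4)*a/21)


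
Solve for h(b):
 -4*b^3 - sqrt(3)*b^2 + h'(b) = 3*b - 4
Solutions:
 h(b) = C1 + b^4 + sqrt(3)*b^3/3 + 3*b^2/2 - 4*b


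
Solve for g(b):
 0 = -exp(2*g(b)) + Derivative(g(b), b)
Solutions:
 g(b) = log(-sqrt(-1/(C1 + b))) - log(2)/2
 g(b) = log(-1/(C1 + b))/2 - log(2)/2


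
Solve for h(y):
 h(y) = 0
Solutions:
 h(y) = 0


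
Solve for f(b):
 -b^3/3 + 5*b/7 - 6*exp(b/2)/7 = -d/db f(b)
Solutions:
 f(b) = C1 + b^4/12 - 5*b^2/14 + 12*exp(b/2)/7


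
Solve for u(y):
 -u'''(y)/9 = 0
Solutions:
 u(y) = C1 + C2*y + C3*y^2


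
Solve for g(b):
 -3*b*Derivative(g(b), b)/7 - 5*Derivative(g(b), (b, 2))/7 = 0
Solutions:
 g(b) = C1 + C2*erf(sqrt(30)*b/10)


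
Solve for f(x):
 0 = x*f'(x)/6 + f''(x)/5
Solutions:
 f(x) = C1 + C2*erf(sqrt(15)*x/6)


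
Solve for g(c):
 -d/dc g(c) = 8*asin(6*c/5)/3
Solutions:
 g(c) = C1 - 8*c*asin(6*c/5)/3 - 4*sqrt(25 - 36*c^2)/9


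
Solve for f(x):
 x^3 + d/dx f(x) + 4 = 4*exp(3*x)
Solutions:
 f(x) = C1 - x^4/4 - 4*x + 4*exp(3*x)/3


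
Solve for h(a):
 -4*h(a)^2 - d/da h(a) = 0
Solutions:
 h(a) = 1/(C1 + 4*a)


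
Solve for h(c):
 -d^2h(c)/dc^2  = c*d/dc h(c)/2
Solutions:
 h(c) = C1 + C2*erf(c/2)


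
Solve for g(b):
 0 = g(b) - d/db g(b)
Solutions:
 g(b) = C1*exp(b)


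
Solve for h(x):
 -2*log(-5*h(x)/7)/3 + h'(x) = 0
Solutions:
 -3*Integral(1/(log(-_y) - log(7) + log(5)), (_y, h(x)))/2 = C1 - x


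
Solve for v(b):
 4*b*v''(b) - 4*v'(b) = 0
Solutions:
 v(b) = C1 + C2*b^2


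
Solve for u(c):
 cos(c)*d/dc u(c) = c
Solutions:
 u(c) = C1 + Integral(c/cos(c), c)


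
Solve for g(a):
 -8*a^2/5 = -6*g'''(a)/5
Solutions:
 g(a) = C1 + C2*a + C3*a^2 + a^5/45


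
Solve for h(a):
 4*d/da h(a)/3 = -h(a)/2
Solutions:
 h(a) = C1*exp(-3*a/8)


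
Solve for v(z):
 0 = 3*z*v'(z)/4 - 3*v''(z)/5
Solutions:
 v(z) = C1 + C2*erfi(sqrt(10)*z/4)


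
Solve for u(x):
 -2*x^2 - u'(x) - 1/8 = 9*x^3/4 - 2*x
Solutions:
 u(x) = C1 - 9*x^4/16 - 2*x^3/3 + x^2 - x/8


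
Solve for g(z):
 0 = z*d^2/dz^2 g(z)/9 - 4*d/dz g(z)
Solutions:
 g(z) = C1 + C2*z^37


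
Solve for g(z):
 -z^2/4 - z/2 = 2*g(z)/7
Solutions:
 g(z) = 7*z*(-z - 2)/8


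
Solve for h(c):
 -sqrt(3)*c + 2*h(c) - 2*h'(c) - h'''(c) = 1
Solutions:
 h(c) = C1*exp(c*(-3*(1 + sqrt(105)/9)^(1/3) + 2/(1 + sqrt(105)/9)^(1/3))/6)*sin(sqrt(3)*c*(2/(1 + sqrt(105)/9)^(1/3) + 3*(1 + sqrt(105)/9)^(1/3))/6) + C2*exp(c*(-3*(1 + sqrt(105)/9)^(1/3) + 2/(1 + sqrt(105)/9)^(1/3))/6)*cos(sqrt(3)*c*(2/(1 + sqrt(105)/9)^(1/3) + 3*(1 + sqrt(105)/9)^(1/3))/6) + C3*exp(c*(-2/(3*(1 + sqrt(105)/9)^(1/3)) + (1 + sqrt(105)/9)^(1/3))) + sqrt(3)*c/2 + 1/2 + sqrt(3)/2


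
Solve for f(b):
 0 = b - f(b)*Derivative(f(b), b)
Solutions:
 f(b) = -sqrt(C1 + b^2)
 f(b) = sqrt(C1 + b^2)


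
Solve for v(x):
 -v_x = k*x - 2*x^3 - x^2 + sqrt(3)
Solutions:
 v(x) = C1 - k*x^2/2 + x^4/2 + x^3/3 - sqrt(3)*x


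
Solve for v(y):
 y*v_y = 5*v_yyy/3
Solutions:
 v(y) = C1 + Integral(C2*airyai(3^(1/3)*5^(2/3)*y/5) + C3*airybi(3^(1/3)*5^(2/3)*y/5), y)


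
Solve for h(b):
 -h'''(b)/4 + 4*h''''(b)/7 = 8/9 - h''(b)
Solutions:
 h(b) = C1 + C2*b + 4*b^2/9 + (C3*sin(sqrt(1743)*b/32) + C4*cos(sqrt(1743)*b/32))*exp(7*b/32)


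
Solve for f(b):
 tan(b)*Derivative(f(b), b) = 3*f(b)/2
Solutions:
 f(b) = C1*sin(b)^(3/2)


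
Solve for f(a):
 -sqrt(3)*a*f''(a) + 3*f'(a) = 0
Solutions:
 f(a) = C1 + C2*a^(1 + sqrt(3))


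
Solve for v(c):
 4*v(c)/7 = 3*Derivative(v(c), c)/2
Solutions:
 v(c) = C1*exp(8*c/21)


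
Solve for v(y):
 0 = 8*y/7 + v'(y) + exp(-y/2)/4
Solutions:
 v(y) = C1 - 4*y^2/7 + exp(-y/2)/2


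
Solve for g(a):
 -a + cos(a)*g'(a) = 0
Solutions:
 g(a) = C1 + Integral(a/cos(a), a)


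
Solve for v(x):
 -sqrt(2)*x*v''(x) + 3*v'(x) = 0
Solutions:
 v(x) = C1 + C2*x^(1 + 3*sqrt(2)/2)


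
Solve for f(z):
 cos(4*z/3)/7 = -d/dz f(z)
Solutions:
 f(z) = C1 - 3*sin(4*z/3)/28


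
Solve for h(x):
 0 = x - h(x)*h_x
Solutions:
 h(x) = -sqrt(C1 + x^2)
 h(x) = sqrt(C1 + x^2)


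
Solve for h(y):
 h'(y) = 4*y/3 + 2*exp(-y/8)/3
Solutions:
 h(y) = C1 + 2*y^2/3 - 16*exp(-y/8)/3


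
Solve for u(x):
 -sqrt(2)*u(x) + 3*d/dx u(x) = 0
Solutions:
 u(x) = C1*exp(sqrt(2)*x/3)


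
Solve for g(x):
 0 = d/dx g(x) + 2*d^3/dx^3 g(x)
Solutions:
 g(x) = C1 + C2*sin(sqrt(2)*x/2) + C3*cos(sqrt(2)*x/2)


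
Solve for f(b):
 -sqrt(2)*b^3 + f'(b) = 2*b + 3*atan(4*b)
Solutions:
 f(b) = C1 + sqrt(2)*b^4/4 + b^2 + 3*b*atan(4*b) - 3*log(16*b^2 + 1)/8


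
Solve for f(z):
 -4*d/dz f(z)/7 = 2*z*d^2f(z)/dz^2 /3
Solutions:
 f(z) = C1 + C2*z^(1/7)


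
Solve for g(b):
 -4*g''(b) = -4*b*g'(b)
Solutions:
 g(b) = C1 + C2*erfi(sqrt(2)*b/2)


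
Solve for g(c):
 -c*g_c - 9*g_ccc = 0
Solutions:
 g(c) = C1 + Integral(C2*airyai(-3^(1/3)*c/3) + C3*airybi(-3^(1/3)*c/3), c)


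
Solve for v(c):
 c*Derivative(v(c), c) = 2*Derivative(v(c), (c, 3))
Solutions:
 v(c) = C1 + Integral(C2*airyai(2^(2/3)*c/2) + C3*airybi(2^(2/3)*c/2), c)


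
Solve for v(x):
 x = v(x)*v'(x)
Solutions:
 v(x) = -sqrt(C1 + x^2)
 v(x) = sqrt(C1 + x^2)


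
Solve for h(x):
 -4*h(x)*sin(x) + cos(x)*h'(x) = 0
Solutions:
 h(x) = C1/cos(x)^4


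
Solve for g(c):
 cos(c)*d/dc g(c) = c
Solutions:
 g(c) = C1 + Integral(c/cos(c), c)


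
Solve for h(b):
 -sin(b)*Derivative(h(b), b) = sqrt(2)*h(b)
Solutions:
 h(b) = C1*(cos(b) + 1)^(sqrt(2)/2)/(cos(b) - 1)^(sqrt(2)/2)


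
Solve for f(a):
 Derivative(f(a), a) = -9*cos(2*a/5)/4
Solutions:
 f(a) = C1 - 45*sin(2*a/5)/8


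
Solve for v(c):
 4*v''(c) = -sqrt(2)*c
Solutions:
 v(c) = C1 + C2*c - sqrt(2)*c^3/24


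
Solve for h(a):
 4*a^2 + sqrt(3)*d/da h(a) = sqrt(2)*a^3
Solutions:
 h(a) = C1 + sqrt(6)*a^4/12 - 4*sqrt(3)*a^3/9


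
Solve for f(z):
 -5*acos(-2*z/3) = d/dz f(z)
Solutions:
 f(z) = C1 - 5*z*acos(-2*z/3) - 5*sqrt(9 - 4*z^2)/2


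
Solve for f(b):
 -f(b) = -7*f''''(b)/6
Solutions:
 f(b) = C1*exp(-6^(1/4)*7^(3/4)*b/7) + C2*exp(6^(1/4)*7^(3/4)*b/7) + C3*sin(6^(1/4)*7^(3/4)*b/7) + C4*cos(6^(1/4)*7^(3/4)*b/7)


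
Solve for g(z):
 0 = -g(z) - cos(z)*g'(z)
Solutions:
 g(z) = C1*sqrt(sin(z) - 1)/sqrt(sin(z) + 1)


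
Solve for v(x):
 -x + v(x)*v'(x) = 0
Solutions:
 v(x) = -sqrt(C1 + x^2)
 v(x) = sqrt(C1 + x^2)


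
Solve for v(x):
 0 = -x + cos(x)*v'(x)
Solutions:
 v(x) = C1 + Integral(x/cos(x), x)


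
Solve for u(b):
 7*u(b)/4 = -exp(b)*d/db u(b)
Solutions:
 u(b) = C1*exp(7*exp(-b)/4)


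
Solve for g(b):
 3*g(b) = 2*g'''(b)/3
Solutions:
 g(b) = C3*exp(6^(2/3)*b/2) + (C1*sin(3*2^(2/3)*3^(1/6)*b/4) + C2*cos(3*2^(2/3)*3^(1/6)*b/4))*exp(-6^(2/3)*b/4)


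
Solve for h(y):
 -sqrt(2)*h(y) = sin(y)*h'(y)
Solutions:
 h(y) = C1*(cos(y) + 1)^(sqrt(2)/2)/(cos(y) - 1)^(sqrt(2)/2)


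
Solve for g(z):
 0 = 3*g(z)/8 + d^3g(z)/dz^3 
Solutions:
 g(z) = C3*exp(-3^(1/3)*z/2) + (C1*sin(3^(5/6)*z/4) + C2*cos(3^(5/6)*z/4))*exp(3^(1/3)*z/4)


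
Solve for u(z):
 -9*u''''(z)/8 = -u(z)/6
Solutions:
 u(z) = C1*exp(-sqrt(2)*3^(1/4)*z/3) + C2*exp(sqrt(2)*3^(1/4)*z/3) + C3*sin(sqrt(2)*3^(1/4)*z/3) + C4*cos(sqrt(2)*3^(1/4)*z/3)


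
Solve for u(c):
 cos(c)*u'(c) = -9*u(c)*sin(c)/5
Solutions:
 u(c) = C1*cos(c)^(9/5)


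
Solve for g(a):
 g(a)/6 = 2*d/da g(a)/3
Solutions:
 g(a) = C1*exp(a/4)


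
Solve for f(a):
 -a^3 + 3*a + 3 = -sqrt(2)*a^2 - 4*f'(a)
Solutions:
 f(a) = C1 + a^4/16 - sqrt(2)*a^3/12 - 3*a^2/8 - 3*a/4


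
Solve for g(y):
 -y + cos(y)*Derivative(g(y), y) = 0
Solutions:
 g(y) = C1 + Integral(y/cos(y), y)


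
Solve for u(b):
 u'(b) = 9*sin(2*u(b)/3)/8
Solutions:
 -9*b/8 + 3*log(cos(2*u(b)/3) - 1)/4 - 3*log(cos(2*u(b)/3) + 1)/4 = C1


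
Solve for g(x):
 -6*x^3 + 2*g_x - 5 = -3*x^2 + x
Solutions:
 g(x) = C1 + 3*x^4/4 - x^3/2 + x^2/4 + 5*x/2


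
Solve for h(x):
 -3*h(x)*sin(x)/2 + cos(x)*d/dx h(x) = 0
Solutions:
 h(x) = C1/cos(x)^(3/2)


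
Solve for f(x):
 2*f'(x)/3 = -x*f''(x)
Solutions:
 f(x) = C1 + C2*x^(1/3)


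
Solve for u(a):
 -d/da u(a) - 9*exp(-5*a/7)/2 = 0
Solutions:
 u(a) = C1 + 63*exp(-5*a/7)/10


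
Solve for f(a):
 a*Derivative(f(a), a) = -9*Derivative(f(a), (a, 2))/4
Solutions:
 f(a) = C1 + C2*erf(sqrt(2)*a/3)


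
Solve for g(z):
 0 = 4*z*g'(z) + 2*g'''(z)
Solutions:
 g(z) = C1 + Integral(C2*airyai(-2^(1/3)*z) + C3*airybi(-2^(1/3)*z), z)


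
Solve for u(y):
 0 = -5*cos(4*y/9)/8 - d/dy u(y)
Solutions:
 u(y) = C1 - 45*sin(4*y/9)/32


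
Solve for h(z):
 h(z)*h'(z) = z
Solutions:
 h(z) = -sqrt(C1 + z^2)
 h(z) = sqrt(C1 + z^2)


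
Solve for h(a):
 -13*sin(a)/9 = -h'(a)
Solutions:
 h(a) = C1 - 13*cos(a)/9


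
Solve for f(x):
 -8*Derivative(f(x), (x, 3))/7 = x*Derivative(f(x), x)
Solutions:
 f(x) = C1 + Integral(C2*airyai(-7^(1/3)*x/2) + C3*airybi(-7^(1/3)*x/2), x)


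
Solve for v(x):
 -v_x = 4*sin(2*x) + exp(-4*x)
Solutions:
 v(x) = C1 + 2*cos(2*x) + exp(-4*x)/4


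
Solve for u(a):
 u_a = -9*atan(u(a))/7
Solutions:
 Integral(1/atan(_y), (_y, u(a))) = C1 - 9*a/7


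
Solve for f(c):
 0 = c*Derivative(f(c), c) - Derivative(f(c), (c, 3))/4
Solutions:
 f(c) = C1 + Integral(C2*airyai(2^(2/3)*c) + C3*airybi(2^(2/3)*c), c)


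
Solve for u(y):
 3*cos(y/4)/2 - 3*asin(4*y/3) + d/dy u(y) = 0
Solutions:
 u(y) = C1 + 3*y*asin(4*y/3) + 3*sqrt(9 - 16*y^2)/4 - 6*sin(y/4)


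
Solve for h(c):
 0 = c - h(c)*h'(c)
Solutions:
 h(c) = -sqrt(C1 + c^2)
 h(c) = sqrt(C1 + c^2)


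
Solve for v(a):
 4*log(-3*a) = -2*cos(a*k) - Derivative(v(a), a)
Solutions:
 v(a) = C1 - 4*a*log(-a) - 4*a*log(3) + 4*a - 2*Piecewise((sin(a*k)/k, Ne(k, 0)), (a, True))


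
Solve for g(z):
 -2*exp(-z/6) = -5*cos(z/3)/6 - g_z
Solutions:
 g(z) = C1 - 5*sin(z/3)/2 - 12*exp(-z/6)


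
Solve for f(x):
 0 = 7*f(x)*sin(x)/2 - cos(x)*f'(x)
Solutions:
 f(x) = C1/cos(x)^(7/2)


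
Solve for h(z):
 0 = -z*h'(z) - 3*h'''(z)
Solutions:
 h(z) = C1 + Integral(C2*airyai(-3^(2/3)*z/3) + C3*airybi(-3^(2/3)*z/3), z)


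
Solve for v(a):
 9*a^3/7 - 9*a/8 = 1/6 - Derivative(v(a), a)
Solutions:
 v(a) = C1 - 9*a^4/28 + 9*a^2/16 + a/6


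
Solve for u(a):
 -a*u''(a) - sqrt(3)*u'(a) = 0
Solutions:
 u(a) = C1 + C2*a^(1 - sqrt(3))


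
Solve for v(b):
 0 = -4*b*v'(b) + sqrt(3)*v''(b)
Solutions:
 v(b) = C1 + C2*erfi(sqrt(2)*3^(3/4)*b/3)


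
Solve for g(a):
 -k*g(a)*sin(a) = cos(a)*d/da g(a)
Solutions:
 g(a) = C1*exp(k*log(cos(a)))


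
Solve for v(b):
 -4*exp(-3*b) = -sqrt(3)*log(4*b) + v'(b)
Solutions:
 v(b) = C1 + sqrt(3)*b*log(b) + sqrt(3)*b*(-1 + 2*log(2)) + 4*exp(-3*b)/3


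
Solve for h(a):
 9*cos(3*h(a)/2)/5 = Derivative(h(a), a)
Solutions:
 -9*a/5 - log(sin(3*h(a)/2) - 1)/3 + log(sin(3*h(a)/2) + 1)/3 = C1


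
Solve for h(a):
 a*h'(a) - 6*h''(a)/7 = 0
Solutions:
 h(a) = C1 + C2*erfi(sqrt(21)*a/6)


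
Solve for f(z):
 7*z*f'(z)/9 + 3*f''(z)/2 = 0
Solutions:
 f(z) = C1 + C2*erf(sqrt(21)*z/9)


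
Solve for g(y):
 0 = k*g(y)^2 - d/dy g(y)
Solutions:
 g(y) = -1/(C1 + k*y)


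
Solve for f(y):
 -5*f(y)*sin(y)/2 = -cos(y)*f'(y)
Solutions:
 f(y) = C1/cos(y)^(5/2)


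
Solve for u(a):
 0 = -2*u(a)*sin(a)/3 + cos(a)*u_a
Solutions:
 u(a) = C1/cos(a)^(2/3)


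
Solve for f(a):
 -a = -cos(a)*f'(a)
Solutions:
 f(a) = C1 + Integral(a/cos(a), a)


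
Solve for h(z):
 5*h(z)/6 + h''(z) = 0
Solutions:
 h(z) = C1*sin(sqrt(30)*z/6) + C2*cos(sqrt(30)*z/6)


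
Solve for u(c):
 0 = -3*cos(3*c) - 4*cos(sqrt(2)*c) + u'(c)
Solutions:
 u(c) = C1 + sin(3*c) + 2*sqrt(2)*sin(sqrt(2)*c)


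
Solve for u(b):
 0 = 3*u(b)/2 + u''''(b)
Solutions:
 u(b) = (C1*sin(6^(1/4)*b/2) + C2*cos(6^(1/4)*b/2))*exp(-6^(1/4)*b/2) + (C3*sin(6^(1/4)*b/2) + C4*cos(6^(1/4)*b/2))*exp(6^(1/4)*b/2)


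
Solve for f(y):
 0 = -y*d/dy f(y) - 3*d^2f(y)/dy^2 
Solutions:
 f(y) = C1 + C2*erf(sqrt(6)*y/6)


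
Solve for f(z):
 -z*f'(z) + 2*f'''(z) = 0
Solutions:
 f(z) = C1 + Integral(C2*airyai(2^(2/3)*z/2) + C3*airybi(2^(2/3)*z/2), z)


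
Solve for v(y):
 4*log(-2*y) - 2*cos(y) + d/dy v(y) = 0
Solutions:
 v(y) = C1 - 4*y*log(-y) - 4*y*log(2) + 4*y + 2*sin(y)


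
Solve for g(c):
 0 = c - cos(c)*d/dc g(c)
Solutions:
 g(c) = C1 + Integral(c/cos(c), c)


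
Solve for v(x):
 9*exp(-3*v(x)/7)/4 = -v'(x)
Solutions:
 v(x) = 7*log(C1 - 27*x/28)/3
 v(x) = 7*log((-294^(1/3) - 3^(5/6)*98^(1/3)*I)*(C1 - 9*x)^(1/3)/28)
 v(x) = 7*log((-294^(1/3) + 3^(5/6)*98^(1/3)*I)*(C1 - 9*x)^(1/3)/28)


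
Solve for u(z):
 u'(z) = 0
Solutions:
 u(z) = C1


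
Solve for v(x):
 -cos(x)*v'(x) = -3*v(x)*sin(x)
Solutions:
 v(x) = C1/cos(x)^3


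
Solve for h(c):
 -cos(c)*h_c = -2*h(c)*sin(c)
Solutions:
 h(c) = C1/cos(c)^2


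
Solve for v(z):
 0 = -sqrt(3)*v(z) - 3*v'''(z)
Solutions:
 v(z) = C3*exp(-3^(5/6)*z/3) + (C1*sin(3^(1/3)*z/2) + C2*cos(3^(1/3)*z/2))*exp(3^(5/6)*z/6)


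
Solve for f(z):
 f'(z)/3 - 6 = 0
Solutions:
 f(z) = C1 + 18*z


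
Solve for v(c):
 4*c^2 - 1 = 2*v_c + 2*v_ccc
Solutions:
 v(c) = C1 + C2*sin(c) + C3*cos(c) + 2*c^3/3 - 9*c/2


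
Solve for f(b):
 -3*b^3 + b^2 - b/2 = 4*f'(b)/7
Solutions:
 f(b) = C1 - 21*b^4/16 + 7*b^3/12 - 7*b^2/16


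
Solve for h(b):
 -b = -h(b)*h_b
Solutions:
 h(b) = -sqrt(C1 + b^2)
 h(b) = sqrt(C1 + b^2)


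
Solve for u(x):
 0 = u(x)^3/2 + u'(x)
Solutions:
 u(x) = -sqrt(-1/(C1 - x))
 u(x) = sqrt(-1/(C1 - x))
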